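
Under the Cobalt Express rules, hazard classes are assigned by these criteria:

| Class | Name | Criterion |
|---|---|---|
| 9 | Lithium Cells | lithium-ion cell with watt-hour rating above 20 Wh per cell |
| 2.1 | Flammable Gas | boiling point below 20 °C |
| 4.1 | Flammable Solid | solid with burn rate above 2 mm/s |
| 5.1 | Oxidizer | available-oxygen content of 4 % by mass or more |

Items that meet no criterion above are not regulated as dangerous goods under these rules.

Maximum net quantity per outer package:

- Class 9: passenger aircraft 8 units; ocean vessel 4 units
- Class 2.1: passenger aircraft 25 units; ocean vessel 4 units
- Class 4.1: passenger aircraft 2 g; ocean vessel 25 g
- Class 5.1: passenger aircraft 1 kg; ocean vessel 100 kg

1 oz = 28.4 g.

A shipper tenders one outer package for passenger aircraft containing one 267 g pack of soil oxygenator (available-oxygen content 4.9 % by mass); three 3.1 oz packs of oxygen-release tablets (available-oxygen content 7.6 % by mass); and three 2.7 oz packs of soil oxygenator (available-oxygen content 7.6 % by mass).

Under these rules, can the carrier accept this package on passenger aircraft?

Available-oxygen content 4.9 % by mass meets the Class 5.1 criterion (Oxidizer), so the soil oxygenator is Class 5.1.
Available-oxygen content 7.6 % by mass meets the Class 5.1 criterion (Oxidizer), so the oxygen-release tablets are Class 5.1.
With available-oxygen content 7.6 % by mass (≥ 4 % by mass), the soil oxygenator falls in Class 5.1.
Total Class 5.1: 267 g + (three 3.1 oz packs = 264.12 g) + (three 2.7 oz packs = 230.04 g) = 761.16 g.
761.16 g ≤ 1 kg (passenger aircraft limit, Class 5.1) — within limit.

Yes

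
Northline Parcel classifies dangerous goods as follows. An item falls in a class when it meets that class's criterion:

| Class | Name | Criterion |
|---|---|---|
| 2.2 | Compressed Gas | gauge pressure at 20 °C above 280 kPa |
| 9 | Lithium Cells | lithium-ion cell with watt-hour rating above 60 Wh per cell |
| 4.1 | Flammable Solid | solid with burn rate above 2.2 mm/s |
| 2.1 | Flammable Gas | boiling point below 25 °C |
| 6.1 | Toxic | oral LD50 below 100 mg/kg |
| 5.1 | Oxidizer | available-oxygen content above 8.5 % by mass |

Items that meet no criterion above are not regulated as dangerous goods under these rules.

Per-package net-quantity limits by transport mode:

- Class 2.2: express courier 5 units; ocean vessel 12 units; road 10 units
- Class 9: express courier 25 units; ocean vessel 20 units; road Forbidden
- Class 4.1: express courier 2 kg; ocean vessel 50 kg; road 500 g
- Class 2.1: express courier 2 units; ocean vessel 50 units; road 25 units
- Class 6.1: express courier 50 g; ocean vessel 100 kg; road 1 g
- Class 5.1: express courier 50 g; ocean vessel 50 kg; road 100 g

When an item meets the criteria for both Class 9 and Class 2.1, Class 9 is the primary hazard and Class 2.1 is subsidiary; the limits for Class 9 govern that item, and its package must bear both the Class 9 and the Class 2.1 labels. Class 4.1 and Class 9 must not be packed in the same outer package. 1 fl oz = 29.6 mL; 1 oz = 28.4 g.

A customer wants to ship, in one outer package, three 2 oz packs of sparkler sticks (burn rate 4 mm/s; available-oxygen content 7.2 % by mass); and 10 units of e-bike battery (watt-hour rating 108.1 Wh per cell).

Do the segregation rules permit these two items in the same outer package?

Sparkler sticks: burn rate 4 mm/s > 2.2 mm/s → Class 4.1 (Flammable Solid).
E-bike battery: watt-hour rating 108.1 Wh per cell > 60 Wh per cell → Class 9 (Lithium Cells).
Class 4.1 and Class 9 may not share an outer package.

No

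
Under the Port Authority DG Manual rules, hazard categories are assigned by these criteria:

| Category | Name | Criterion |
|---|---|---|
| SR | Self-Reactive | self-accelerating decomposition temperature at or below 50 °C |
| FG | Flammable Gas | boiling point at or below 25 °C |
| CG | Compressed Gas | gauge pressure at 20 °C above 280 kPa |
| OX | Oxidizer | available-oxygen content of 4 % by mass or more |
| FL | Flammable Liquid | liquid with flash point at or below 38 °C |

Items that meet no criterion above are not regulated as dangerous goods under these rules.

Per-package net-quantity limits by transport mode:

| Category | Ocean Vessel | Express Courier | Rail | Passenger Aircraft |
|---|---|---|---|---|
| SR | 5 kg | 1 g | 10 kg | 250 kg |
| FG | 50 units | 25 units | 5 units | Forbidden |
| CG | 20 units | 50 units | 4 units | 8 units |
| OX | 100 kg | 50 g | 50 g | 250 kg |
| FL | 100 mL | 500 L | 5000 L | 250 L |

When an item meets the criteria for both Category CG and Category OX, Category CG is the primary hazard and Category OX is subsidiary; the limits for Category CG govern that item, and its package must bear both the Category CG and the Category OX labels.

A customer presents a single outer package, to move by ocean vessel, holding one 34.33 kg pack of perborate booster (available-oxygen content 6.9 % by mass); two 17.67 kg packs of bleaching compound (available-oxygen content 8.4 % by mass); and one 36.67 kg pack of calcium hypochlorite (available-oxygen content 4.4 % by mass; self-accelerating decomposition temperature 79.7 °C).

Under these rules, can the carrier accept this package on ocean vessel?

No

Perborate booster: available-oxygen content 6.9 % by mass ≥ 4 % by mass → Category OX (Oxidizer).
Available-oxygen content 8.4 % by mass meets the Category OX criterion (Oxidizer), so the bleaching compound is Category OX.
Calcium hypochlorite: available-oxygen content 4.4 % by mass ≥ 4 % by mass → Category OX (Oxidizer).
Category OX net quantity: 34.33 kg + (two 17.67 kg packs = 35.34 kg) + 36.67 kg = 106.34 kg.
That exceeds the Category OX ocean vessel limit of 100 kg.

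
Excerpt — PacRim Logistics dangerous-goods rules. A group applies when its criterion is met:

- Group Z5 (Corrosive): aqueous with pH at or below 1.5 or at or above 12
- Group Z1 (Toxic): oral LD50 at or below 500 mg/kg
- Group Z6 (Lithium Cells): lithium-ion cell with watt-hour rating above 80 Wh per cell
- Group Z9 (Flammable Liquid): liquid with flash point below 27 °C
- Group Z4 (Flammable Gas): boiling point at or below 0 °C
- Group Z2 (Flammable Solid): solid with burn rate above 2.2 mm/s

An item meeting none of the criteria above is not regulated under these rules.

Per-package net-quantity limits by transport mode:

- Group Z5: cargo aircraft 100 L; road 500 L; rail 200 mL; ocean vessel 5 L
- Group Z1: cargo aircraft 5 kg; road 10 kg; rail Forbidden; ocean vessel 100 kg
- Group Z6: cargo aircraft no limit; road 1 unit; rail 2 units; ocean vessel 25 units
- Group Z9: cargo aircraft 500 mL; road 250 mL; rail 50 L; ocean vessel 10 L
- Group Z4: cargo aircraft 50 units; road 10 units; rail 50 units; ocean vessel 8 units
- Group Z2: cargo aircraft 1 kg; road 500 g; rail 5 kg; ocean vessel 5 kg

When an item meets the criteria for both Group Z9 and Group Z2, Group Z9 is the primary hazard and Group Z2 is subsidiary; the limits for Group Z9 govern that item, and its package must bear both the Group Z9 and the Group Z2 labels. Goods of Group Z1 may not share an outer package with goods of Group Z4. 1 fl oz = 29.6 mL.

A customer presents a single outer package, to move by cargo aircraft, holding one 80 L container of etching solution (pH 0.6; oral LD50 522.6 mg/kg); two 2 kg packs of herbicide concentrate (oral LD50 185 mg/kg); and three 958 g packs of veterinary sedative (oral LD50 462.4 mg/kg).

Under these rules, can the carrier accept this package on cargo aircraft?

The etching solution has pH 0.6, which is ≤ 1.5, so it is Group Z5 (Corrosive).
With oral LD50 185 mg/kg (≤ 500 mg/kg), the herbicide concentrate falls in Group Z1.
With oral LD50 462.4 mg/kg (≤ 500 mg/kg), the veterinary sedative falls in Group Z1.
Group Z1 net quantity: (two 2 kg packs = 4 kg) + (three 958 g packs = 2.874 kg) = 6.874 kg.
6.874 kg exceeds the cargo aircraft limit of 5 kg for Group Z1.
Group Z5 quantity: 80 L.
80 L is within the cargo aircraft limit of 100 L for Group Z5.
The segregation rule (Group Z1 with Group Z4) does not apply to Group Z1 with Group Z5.

No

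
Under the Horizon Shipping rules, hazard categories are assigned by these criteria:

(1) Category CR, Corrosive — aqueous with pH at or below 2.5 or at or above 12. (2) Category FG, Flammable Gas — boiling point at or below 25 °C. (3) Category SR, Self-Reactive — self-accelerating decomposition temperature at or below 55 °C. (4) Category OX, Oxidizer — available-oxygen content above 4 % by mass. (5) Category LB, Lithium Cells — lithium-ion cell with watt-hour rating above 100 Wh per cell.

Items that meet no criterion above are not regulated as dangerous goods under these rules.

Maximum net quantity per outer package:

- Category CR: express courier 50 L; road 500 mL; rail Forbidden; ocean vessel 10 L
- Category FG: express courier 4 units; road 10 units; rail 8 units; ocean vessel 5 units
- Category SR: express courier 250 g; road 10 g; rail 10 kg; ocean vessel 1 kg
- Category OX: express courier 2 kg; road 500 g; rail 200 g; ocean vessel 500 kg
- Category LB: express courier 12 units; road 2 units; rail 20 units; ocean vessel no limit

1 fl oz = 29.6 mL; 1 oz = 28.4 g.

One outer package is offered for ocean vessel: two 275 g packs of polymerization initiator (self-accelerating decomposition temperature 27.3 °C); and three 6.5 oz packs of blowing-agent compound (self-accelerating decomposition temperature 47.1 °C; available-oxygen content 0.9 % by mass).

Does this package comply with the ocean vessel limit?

Self-accelerating decomposition temperature 27.3 °C meets the Category SR criterion (Self-Reactive), so the polymerization initiator is Category SR.
Blowing-agent compound: self-accelerating decomposition temperature 47.1 °C ≤ 55 °C → Category SR (Self-Reactive).
Category SR net quantity: (two 275 g packs = 550 g) + (three 6.5 oz packs = 553.8 g) = 1103.8 g.
1103.8 g > 1 kg (ocean vessel limit, Category SR) — over the limit.

No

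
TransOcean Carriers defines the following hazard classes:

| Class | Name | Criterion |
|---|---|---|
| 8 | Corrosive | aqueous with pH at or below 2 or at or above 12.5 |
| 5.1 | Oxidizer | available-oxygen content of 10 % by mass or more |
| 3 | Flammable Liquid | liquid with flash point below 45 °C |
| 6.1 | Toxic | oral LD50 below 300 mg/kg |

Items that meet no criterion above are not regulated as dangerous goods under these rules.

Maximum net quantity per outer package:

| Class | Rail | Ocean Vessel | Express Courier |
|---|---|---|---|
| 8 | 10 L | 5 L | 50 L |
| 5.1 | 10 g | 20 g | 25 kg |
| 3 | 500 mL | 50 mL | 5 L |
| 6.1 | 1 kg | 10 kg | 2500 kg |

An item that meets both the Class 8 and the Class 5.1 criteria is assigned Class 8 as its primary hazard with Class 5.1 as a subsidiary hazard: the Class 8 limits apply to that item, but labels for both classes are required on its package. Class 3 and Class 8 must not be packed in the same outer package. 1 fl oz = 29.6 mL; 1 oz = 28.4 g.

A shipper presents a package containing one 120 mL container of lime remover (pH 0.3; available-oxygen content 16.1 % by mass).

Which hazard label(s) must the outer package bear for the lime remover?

The lime remover has pH 0.3, which is ≤ 2, so it is Class 8 (Corrosive).
The lime remover has available-oxygen content 16.1 % by mass, which is ≥ 10 % by mass, so it is Class 5.1 (Oxidizer).
By the precedence rule Class 8 is primary and Class 5.1 is subsidiary, and that rule requires both labels on the package.

Class 5.1 and 8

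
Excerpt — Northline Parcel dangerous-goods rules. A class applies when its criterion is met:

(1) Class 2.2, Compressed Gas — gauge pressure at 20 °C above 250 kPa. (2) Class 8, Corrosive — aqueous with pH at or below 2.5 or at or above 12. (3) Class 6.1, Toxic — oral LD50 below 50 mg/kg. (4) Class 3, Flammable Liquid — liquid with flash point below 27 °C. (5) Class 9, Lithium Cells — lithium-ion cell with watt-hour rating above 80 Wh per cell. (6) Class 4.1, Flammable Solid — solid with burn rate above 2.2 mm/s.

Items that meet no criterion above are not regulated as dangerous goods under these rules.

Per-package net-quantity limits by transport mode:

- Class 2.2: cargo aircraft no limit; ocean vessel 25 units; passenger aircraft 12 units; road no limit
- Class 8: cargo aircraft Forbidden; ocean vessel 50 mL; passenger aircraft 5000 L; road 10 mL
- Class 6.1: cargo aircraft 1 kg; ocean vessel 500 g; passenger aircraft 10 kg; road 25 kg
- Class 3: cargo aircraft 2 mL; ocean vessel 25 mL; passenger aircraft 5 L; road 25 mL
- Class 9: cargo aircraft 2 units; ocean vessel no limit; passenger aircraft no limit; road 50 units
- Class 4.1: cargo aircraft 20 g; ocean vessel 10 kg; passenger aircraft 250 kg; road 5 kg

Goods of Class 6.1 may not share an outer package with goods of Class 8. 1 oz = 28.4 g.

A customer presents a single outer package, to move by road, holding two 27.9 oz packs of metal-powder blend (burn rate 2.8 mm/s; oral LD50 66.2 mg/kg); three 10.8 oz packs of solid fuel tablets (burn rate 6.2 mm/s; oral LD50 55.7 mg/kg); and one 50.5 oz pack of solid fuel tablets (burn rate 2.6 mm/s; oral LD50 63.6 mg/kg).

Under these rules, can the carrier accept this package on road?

Yes

Metal-powder blend: burn rate 2.8 mm/s > 2.2 mm/s → Class 4.1 (Flammable Solid).
With burn rate 6.2 mm/s (> 2.2 mm/s), the solid fuel tablets fall in Class 4.1.
With burn rate 2.6 mm/s (> 2.2 mm/s), the solid fuel tablets fall in Class 4.1.
Class 4.1 net quantity: (two 27.9 oz packs = 1584.72 g) + (three 10.8 oz packs = 920.16 g) + (one 50.5 oz pack = 1434.2 g) = 3939.08 g.
3939.08 g is within the road limit of 5 kg for Class 4.1.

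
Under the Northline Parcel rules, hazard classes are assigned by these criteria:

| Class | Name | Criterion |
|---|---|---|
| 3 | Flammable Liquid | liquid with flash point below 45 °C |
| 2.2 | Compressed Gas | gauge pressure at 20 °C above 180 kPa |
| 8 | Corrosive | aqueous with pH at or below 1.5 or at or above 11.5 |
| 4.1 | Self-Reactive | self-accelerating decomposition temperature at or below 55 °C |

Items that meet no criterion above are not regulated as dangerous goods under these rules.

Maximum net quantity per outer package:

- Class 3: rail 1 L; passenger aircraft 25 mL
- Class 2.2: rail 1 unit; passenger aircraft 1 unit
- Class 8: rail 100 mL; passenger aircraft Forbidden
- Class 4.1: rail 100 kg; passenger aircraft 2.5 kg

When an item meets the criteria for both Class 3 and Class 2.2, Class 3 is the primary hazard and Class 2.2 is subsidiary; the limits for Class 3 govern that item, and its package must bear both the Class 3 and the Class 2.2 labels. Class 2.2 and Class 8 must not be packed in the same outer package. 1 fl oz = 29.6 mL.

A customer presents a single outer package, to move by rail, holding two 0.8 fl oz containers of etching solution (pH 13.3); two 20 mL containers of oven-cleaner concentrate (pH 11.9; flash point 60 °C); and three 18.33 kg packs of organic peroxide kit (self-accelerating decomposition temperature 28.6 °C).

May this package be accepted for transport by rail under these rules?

Yes

Etching solution: pH 13.3 ≥ 11.5 → Class 8 (Corrosive).
Oven-cleaner concentrate: pH 11.9 ≥ 11.5 → Class 8 (Corrosive).
The organic peroxide kit has self-accelerating decomposition temperature 28.6 °C, which is ≤ 55 °C, so it is Class 4.1 (Self-Reactive).
Total Class 8: (two 0.8 fl oz containers = 47.36 mL) + (two 20 mL containers = 40 mL) = 87.36 mL.
87.36 mL ≤ 100 mL (rail limit, Class 8) — within limit.
Class 4.1 quantity: three 18.33 kg packs = 54.99 kg.
54.99 kg ≤ 100 kg (rail limit, Class 4.1) — within limit.
The segregation rule (Class 2.2 with Class 8) does not apply to Class 8 with Class 4.1.
Every hazard class is within its rail limit and no segregation rule is violated.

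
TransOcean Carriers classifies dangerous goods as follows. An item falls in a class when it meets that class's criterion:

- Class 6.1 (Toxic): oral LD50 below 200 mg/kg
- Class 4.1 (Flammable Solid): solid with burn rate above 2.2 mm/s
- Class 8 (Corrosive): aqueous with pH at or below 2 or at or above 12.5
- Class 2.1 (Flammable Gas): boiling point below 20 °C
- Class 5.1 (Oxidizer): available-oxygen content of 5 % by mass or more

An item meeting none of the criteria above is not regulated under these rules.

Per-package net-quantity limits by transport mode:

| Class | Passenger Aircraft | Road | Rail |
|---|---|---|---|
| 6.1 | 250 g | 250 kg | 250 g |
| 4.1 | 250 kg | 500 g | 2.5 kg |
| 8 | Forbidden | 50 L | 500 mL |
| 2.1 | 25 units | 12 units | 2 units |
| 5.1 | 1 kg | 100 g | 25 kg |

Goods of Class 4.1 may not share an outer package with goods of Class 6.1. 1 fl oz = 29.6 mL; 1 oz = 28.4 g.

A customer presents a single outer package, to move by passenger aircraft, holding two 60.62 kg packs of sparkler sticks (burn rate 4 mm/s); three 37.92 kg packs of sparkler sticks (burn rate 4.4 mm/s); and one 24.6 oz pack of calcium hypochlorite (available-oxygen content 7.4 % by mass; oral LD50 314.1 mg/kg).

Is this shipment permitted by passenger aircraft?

Yes

Sparkler sticks: burn rate 4 mm/s > 2.2 mm/s → Class 4.1 (Flammable Solid).
The sparkler sticks have burn rate 4.4 mm/s, which is > 2.2 mm/s, so they are Class 4.1 (Flammable Solid).
With available-oxygen content 7.4 % by mass (≥ 5 % by mass), the calcium hypochlorite falls in Class 5.1.
Total Class 4.1: (two 60.62 kg packs = 121.24 kg) + (three 37.92 kg packs = 113.76 kg) = 235 kg.
That is within the Class 4.1 passenger aircraft limit of 250 kg.
Class 5.1 quantity: one 24.6 oz pack = 698.64 g.
698.64 g ≤ 1 kg (passenger aircraft limit, Class 5.1) — within limit.
The segregation rule (Class 4.1 with Class 6.1) does not apply to Class 4.1 with Class 5.1.
Every hazard class is within its passenger aircraft limit and no segregation rule is violated.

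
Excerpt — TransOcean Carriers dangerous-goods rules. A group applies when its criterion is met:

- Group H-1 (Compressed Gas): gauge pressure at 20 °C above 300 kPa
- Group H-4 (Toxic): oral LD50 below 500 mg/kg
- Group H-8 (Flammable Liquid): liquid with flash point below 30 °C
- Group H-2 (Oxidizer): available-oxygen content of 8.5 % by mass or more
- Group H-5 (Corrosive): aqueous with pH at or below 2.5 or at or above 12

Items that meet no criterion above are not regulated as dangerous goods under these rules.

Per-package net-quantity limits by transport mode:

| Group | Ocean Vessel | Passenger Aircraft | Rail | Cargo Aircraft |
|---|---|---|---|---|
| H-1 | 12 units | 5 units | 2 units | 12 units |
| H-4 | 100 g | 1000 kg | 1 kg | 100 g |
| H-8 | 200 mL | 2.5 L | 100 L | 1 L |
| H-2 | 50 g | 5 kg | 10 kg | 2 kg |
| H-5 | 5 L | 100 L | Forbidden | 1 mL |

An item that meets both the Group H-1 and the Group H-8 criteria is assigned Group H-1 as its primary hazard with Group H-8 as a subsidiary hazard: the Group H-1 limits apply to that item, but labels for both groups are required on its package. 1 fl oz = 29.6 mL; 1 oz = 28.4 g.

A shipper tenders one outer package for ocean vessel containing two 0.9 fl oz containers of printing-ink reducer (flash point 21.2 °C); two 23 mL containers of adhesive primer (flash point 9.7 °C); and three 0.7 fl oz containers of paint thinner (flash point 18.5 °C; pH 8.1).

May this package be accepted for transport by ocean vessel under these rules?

The printing-ink reducer has flash point 21.2 °C, which is < 30 °C, so it is Group H-8 (Flammable Liquid).
With flash point 9.7 °C (< 30 °C), the adhesive primer falls in Group H-8.
Paint thinner: flash point 18.5 °C < 30 °C → Group H-8 (Flammable Liquid).
Group H-8 net quantity: (two 0.9 fl oz containers = 53.28 mL) + (two 23 mL containers = 46 mL) + (three 0.7 fl oz containers = 62.16 mL) = 161.44 mL.
That is within the Group H-8 ocean vessel limit of 200 mL.

Yes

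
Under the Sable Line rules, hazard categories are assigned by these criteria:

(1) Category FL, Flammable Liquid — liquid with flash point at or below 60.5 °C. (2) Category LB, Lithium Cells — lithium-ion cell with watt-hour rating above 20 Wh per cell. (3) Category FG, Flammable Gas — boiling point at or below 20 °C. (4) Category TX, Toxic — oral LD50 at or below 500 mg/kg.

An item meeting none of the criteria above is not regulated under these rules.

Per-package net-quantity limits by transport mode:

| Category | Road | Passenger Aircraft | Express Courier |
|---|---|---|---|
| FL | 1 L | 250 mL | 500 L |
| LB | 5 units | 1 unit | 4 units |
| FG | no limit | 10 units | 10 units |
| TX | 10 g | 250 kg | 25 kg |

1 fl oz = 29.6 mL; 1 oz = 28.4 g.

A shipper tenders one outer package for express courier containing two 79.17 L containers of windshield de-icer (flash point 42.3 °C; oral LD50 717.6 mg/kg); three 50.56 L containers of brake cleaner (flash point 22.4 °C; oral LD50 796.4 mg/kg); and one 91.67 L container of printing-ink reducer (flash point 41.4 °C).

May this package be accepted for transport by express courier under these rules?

Flash point 42.3 °C meets the Category FL criterion (Flammable Liquid), so the windshield de-icer is Category FL.
Flash point 22.4 °C meets the Category FL criterion (Flammable Liquid), so the brake cleaner is Category FL.
Printing-ink reducer: flash point 41.4 °C ≤ 60.5 °C → Category FL (Flammable Liquid).
Category FL net quantity: (two 79.17 L containers = 158.34 L) + (three 50.56 L containers = 151.68 L) + 91.67 L = 401.69 L.
401.69 L is within the express courier limit of 500 L for Category FL.

Yes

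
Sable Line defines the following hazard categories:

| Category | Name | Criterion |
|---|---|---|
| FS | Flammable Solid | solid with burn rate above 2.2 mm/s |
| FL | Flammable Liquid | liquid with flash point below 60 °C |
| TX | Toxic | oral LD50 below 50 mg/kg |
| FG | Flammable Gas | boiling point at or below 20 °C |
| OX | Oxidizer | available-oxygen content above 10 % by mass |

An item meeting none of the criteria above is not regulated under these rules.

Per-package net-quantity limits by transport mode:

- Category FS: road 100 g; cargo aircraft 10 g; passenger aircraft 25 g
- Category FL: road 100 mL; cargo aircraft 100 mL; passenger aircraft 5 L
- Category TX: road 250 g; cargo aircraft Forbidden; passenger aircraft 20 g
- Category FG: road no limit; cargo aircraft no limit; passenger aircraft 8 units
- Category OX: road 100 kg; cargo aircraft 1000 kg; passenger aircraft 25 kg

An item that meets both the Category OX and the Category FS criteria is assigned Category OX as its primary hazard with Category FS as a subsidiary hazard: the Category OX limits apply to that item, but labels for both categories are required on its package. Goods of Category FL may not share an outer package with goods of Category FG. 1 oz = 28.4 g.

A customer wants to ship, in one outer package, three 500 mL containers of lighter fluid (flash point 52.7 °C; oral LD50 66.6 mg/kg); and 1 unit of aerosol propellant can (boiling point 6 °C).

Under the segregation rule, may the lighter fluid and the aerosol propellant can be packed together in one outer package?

No

With flash point 52.7 °C (< 60 °C), the lighter fluid falls in Category FL.
The aerosol propellant can has boiling point 6 °C, which is ≤ 20 °C, so it is Category FG (Flammable Gas).
Category FL and Category FG may not share an outer package.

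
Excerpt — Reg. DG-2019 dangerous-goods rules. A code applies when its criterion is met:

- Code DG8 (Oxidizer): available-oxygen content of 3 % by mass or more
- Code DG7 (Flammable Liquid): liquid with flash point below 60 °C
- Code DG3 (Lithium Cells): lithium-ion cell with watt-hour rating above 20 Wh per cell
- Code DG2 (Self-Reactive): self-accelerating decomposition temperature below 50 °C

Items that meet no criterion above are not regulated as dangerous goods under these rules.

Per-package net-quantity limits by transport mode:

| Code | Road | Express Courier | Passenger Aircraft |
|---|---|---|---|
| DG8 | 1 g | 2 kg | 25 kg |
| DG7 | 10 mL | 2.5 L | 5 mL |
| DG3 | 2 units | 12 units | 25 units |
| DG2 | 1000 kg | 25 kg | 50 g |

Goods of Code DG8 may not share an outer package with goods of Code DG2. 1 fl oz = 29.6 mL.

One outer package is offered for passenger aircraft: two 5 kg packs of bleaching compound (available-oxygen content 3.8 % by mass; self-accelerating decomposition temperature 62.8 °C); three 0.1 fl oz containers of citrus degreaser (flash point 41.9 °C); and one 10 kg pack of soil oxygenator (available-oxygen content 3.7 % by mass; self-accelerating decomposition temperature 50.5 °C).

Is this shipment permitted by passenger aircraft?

No

Available-oxygen content 3.8 % by mass meets the Code DG8 criterion (Oxidizer), so the bleaching compound is Code DG8.
The citrus degreaser has flash point 41.9 °C, which is < 60 °C, so it is Code DG7 (Flammable Liquid).
Available-oxygen content 3.7 % by mass meets the Code DG8 criterion (Oxidizer), so the soil oxygenator is Code DG8.
Total Code DG8: (two 5 kg packs = 10 kg) + 10 kg = 20 kg.
20 kg is within the passenger aircraft limit of 25 kg for Code DG8.
Code DG7 quantity: three 0.1 fl oz containers = 8.88 mL.
8.88 mL > 5 mL (passenger aircraft limit, Code DG7) — over the limit.
The segregation rule (Code DG8 with Code DG2) does not apply to Code DG8 with Code DG7.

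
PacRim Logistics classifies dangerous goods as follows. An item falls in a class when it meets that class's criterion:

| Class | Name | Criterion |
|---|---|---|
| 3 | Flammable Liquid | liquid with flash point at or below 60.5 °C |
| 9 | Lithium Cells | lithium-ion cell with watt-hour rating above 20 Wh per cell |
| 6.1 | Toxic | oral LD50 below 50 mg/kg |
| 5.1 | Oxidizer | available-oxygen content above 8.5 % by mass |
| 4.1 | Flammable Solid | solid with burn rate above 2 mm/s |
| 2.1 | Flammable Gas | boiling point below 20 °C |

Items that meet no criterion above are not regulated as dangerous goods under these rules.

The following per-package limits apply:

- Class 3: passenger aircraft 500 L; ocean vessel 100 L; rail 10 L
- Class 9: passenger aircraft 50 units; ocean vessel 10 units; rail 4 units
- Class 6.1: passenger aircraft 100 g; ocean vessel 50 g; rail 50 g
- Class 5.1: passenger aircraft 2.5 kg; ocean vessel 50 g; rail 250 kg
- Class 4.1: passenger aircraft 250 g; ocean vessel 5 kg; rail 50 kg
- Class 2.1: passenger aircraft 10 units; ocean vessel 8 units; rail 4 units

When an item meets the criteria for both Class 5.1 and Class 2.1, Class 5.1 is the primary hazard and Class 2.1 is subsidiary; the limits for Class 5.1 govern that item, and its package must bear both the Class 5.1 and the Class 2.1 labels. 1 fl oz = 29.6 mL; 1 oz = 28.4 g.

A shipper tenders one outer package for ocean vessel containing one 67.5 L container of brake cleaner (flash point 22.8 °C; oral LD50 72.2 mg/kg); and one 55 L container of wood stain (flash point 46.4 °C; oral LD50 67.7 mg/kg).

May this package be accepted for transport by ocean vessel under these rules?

No

Brake cleaner: flash point 22.8 °C ≤ 60.5 °C → Class 3 (Flammable Liquid).
Flash point 46.4 °C meets the Class 3 criterion (Flammable Liquid), so the wood stain is Class 3.
Class 3 net quantity: 67.5 L + 55 L = 122.5 L.
That exceeds the Class 3 ocean vessel limit of 100 L.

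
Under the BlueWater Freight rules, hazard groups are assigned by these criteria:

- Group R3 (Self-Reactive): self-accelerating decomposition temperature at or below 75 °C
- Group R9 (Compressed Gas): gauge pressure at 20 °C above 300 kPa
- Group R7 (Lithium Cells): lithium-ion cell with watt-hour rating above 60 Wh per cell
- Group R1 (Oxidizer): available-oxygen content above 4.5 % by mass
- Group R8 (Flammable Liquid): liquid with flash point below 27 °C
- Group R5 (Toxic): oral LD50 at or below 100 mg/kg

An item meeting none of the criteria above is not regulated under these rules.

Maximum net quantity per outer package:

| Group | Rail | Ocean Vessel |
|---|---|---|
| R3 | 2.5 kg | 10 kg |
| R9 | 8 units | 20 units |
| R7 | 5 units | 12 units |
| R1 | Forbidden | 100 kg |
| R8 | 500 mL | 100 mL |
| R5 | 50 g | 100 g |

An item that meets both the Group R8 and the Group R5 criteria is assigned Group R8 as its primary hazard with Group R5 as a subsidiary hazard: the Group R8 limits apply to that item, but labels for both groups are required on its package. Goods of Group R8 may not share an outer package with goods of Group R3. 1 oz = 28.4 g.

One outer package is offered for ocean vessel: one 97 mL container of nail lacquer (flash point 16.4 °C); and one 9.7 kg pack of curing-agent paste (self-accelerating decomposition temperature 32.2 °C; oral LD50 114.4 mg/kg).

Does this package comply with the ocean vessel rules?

With flash point 16.4 °C (< 27 °C), the nail lacquer falls in Group R8.
Self-accelerating decomposition temperature 32.2 °C meets the Group R3 criterion (Self-Reactive), so the curing-agent paste is Group R3.
Group R8 quantity: 97 mL.
97 mL ≤ 100 mL (ocean vessel limit, Group R8) — within limit.
Group R3 quantity: 9.7 kg.
9.7 kg is within the ocean vessel limit of 10 kg for Group R3.
Group R8 and Group R3 may not share an outer package.

No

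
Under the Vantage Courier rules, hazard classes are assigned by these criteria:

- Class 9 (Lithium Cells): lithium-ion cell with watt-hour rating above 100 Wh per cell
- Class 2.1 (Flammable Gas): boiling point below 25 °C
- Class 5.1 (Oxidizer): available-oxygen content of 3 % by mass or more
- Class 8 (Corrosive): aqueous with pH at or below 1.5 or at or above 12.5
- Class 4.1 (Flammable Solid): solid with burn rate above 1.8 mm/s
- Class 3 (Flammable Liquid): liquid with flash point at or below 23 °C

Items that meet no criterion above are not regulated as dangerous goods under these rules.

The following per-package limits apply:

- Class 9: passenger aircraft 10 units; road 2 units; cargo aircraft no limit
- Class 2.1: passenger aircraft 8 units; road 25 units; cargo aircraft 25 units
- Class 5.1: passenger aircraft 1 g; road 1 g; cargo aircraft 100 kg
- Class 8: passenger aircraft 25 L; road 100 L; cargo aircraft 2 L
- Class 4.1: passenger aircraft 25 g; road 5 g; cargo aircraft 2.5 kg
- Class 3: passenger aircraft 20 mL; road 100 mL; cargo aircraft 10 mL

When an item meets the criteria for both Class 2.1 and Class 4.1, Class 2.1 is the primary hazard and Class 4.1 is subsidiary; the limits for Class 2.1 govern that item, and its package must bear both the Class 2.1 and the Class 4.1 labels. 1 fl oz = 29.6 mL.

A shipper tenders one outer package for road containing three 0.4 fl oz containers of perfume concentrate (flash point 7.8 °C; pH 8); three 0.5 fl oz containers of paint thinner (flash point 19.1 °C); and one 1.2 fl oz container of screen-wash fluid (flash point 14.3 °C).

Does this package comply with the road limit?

Flash point 7.8 °C meets the Class 3 criterion (Flammable Liquid), so the perfume concentrate is Class 3.
Flash point 19.1 °C meets the Class 3 criterion (Flammable Liquid), so the paint thinner is Class 3.
Flash point 14.3 °C meets the Class 3 criterion (Flammable Liquid), so the screen-wash fluid is Class 3.
Class 3 net quantity: (three 0.4 fl oz containers = 35.52 mL) + (three 0.5 fl oz containers = 44.4 mL) + (one 1.2 fl oz container = 35.52 mL) = 115.44 mL.
115.44 mL > 100 mL (road limit, Class 3) — over the limit.

No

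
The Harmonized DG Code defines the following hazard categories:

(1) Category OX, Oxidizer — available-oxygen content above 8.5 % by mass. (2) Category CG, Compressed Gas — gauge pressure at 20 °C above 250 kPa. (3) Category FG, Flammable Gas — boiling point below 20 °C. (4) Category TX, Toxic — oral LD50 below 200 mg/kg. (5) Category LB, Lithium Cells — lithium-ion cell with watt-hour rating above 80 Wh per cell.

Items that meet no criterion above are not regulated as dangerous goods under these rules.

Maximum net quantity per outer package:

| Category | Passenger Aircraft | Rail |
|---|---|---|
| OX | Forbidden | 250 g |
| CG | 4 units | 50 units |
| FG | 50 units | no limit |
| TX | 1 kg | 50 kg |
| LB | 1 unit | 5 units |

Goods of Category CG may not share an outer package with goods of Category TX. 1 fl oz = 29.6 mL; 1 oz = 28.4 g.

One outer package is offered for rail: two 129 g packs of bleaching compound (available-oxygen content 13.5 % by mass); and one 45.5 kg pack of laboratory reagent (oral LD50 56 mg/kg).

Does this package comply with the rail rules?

No

Bleaching compound: available-oxygen content 13.5 % by mass > 8.5 % by mass → Category OX (Oxidizer).
The laboratory reagent has oral LD50 56 mg/kg, which is < 200 mg/kg, so it is Category TX (Toxic).
Category TX quantity: 45.5 kg.
That is within the Category TX rail limit of 50 kg.
Category OX quantity: two 129 g packs = 258 g.
That exceeds the Category OX rail limit of 250 g.
The segregation rule (Category CG with Category TX) does not apply to Category TX with Category OX.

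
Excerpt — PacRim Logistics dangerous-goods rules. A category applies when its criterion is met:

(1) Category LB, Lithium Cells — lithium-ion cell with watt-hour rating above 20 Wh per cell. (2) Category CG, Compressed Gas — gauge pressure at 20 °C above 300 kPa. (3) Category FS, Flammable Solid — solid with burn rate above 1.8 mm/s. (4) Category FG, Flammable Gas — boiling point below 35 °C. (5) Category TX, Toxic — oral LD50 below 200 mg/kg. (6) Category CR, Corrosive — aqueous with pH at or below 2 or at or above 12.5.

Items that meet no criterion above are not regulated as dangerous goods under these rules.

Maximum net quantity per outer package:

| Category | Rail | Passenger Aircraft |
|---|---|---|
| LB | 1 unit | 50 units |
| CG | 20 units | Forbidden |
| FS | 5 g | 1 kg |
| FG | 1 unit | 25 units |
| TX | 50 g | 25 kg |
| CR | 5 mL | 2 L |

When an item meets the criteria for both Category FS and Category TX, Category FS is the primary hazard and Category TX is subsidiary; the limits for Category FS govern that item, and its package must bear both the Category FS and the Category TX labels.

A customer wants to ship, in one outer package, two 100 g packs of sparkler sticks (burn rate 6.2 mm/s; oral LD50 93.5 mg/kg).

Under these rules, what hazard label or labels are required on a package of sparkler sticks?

Category FS and TX

Burn rate 6.2 mm/s meets the Category FS criterion (Flammable Solid), so the sparkler sticks are Category FS.
Oral LD50 93.5 mg/kg meets the Category TX criterion (Toxic), so the sparkler sticks are Category TX.
By the precedence rule Category FS is primary and Category TX is subsidiary, and that rule requires both labels on the package.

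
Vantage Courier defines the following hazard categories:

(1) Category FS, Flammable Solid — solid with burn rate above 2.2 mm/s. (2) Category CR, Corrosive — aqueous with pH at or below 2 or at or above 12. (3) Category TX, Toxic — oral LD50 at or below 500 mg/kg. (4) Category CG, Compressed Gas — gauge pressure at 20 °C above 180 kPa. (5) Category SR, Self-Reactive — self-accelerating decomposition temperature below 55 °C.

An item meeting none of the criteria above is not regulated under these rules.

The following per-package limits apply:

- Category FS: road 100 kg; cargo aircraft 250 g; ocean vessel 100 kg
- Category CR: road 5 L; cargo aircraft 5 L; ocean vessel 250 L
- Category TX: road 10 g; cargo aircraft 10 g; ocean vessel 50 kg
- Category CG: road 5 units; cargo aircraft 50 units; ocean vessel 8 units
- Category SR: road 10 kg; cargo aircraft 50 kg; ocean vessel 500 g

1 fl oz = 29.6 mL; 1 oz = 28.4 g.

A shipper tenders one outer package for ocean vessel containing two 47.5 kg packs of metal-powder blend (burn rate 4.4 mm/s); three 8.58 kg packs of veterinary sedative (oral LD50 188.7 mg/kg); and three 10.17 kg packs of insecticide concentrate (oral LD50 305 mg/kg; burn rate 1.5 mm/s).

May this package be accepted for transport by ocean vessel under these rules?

No

Metal-powder blend: burn rate 4.4 mm/s > 2.2 mm/s → Category FS (Flammable Solid).
With oral LD50 188.7 mg/kg (≤ 500 mg/kg), the veterinary sedative falls in Category TX.
With oral LD50 305 mg/kg (≤ 500 mg/kg), the insecticide concentrate falls in Category TX.
Category TX net quantity: (three 8.58 kg packs = 25.74 kg) + (three 10.17 kg packs = 30.51 kg) = 56.25 kg.
56.25 kg > 50 kg (ocean vessel limit, Category TX) — over the limit.
Category FS quantity: two 47.5 kg packs = 95 kg.
95 kg ≤ 100 kg (ocean vessel limit, Category FS) — within limit.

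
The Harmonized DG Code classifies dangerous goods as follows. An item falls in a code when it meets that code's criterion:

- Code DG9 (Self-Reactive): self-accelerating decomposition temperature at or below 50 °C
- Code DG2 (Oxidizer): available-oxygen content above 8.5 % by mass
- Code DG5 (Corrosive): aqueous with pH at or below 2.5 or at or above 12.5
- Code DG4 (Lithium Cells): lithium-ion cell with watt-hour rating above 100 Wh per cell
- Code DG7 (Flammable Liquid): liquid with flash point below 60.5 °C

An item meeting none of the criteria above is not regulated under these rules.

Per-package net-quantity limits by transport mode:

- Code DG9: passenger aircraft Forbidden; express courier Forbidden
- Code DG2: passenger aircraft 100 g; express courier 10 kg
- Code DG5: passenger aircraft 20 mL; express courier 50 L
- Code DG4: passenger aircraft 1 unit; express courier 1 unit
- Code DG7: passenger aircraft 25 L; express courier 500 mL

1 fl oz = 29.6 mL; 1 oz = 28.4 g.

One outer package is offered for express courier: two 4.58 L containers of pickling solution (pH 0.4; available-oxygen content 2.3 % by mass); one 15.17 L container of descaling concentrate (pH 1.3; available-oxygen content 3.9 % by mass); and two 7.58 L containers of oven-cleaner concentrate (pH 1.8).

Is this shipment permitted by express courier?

Yes

Pickling solution: pH 0.4 ≤ 2.5 → Code DG5 (Corrosive).
With pH 1.3 (≤ 2.5), the descaling concentrate falls in Code DG5.
With pH 1.8 (≤ 2.5), the oven-cleaner concentrate falls in Code DG5.
Total Code DG5: (two 4.58 L containers = 9.16 L) + 15.17 L + (two 7.58 L containers = 15.16 L) = 39.49 L.
That is within the Code DG5 express courier limit of 50 L.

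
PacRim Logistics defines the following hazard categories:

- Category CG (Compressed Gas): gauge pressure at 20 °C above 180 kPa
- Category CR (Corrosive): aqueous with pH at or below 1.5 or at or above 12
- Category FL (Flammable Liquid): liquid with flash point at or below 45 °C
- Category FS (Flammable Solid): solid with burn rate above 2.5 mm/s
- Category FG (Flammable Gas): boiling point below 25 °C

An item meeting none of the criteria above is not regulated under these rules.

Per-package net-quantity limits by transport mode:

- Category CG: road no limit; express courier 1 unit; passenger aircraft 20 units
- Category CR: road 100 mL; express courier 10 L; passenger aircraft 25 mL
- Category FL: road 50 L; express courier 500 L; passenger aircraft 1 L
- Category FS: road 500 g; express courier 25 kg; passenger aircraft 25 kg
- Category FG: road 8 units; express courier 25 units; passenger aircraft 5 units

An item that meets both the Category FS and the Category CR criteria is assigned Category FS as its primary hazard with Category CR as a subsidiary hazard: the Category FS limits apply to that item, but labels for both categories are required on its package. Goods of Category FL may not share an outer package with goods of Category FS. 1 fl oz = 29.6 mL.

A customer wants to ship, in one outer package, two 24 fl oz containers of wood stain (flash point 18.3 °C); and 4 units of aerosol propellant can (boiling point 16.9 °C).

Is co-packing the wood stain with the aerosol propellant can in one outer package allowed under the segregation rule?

Yes

Flash point 18.3 °C meets the Category FL criterion (Flammable Liquid), so the wood stain is Category FL.
The aerosol propellant can has boiling point 16.9 °C, which is < 25 °C, so it is Category FG (Flammable Gas).
No segregation rule bars Category FL with Category FG.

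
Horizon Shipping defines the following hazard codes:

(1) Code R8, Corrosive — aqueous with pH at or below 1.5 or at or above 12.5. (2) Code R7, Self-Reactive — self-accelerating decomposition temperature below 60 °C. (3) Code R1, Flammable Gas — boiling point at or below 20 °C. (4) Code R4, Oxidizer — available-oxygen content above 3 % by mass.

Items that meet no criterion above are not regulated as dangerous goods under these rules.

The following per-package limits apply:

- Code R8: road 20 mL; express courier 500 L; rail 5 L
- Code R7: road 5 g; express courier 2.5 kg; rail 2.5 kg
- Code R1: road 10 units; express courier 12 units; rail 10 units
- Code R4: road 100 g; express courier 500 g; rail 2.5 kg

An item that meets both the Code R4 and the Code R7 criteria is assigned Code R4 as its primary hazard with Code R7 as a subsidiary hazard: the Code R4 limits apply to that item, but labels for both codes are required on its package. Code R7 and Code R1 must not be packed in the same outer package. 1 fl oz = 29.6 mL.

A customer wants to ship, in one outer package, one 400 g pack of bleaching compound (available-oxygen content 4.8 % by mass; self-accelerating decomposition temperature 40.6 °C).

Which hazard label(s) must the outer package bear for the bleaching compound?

Bleaching compound: available-oxygen content 4.8 % by mass > 3 % by mass → Code R4 (Oxidizer).
Self-accelerating decomposition temperature 40.6 °C meets the Code R7 criterion (Self-Reactive), so the bleaching compound is Code R7.
By the precedence rule Code R4 is primary and Code R7 is subsidiary, and that rule requires both labels on the package.

Code R4 and R7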